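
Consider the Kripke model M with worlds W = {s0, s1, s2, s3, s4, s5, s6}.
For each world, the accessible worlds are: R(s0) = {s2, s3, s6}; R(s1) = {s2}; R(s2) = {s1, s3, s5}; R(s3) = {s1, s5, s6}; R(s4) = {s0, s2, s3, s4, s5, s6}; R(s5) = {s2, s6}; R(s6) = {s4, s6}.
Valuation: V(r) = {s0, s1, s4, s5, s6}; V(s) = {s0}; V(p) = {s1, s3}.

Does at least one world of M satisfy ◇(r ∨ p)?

Yes

Let φ = ◇(r ∨ p). Evaluate φ at each world:
  s0 (successors {s2, s3, s6}): φ is true.
  s1 (successors {s2}): φ is false.
  s2 (successors {s1, s3, s5}): φ is true.
  s3 (successors {s1, s5, s6}): φ is true.
  s4 (successors {s0, s2, s3, s4, s5, s6}): φ is true.
  s5 (successors {s2, s6}): φ is true.
  s6 (successors {s4, s6}): φ is true.
Detail at s0 (witness):
  At s0: ◇(r ∨ p) requires r ∨ p at some successor in {s2, s3, s6}.
    r ∨ p holds at s3, so ◇(r ∨ p) is true at s0.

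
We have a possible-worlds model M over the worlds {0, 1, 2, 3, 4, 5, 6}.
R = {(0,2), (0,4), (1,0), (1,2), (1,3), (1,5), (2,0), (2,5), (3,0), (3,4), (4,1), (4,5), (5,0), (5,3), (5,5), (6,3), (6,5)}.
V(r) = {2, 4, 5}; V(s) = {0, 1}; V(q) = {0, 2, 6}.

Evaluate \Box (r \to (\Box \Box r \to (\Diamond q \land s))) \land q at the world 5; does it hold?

Recall that \Box ψ holds at a world iff ψ holds at every accessible world, and \Diamond ψ holds iff ψ holds at some accessible world.
At 5: \Box (r \to (\Box \Box r \to (\Diamond q \land s))) is true, q is false, so \Box (r \to (\Box \Box r \to (\Diamond q \land s))) \land q is false.
  At 5: \Box (r \to (\Box \Box r \to (\Diamond q \land s))) requires r \to (\Box \Box r \to (\Diamond q \land s)) at every successor {0, 3, 5}.
      At 0: r is false, \Box \Box r \to (\Diamond q \land s) is true, so r \to (\Box \Box r \to (\Diamond q \land s)) is true.
      At 3: r is false, \Box \Box r \to (\Diamond q \land s) is true, so r \to (\Box \Box r \to (\Diamond q \land s)) is true.
      At 5: r is true, \Box \Box r \to (\Diamond q \land s) is true, so r \to (\Box \Box r \to (\Diamond q \land s)) is true.
  So \Box (r \to (\Box \Box r \to (\Diamond q \land s))) is true at 5.

No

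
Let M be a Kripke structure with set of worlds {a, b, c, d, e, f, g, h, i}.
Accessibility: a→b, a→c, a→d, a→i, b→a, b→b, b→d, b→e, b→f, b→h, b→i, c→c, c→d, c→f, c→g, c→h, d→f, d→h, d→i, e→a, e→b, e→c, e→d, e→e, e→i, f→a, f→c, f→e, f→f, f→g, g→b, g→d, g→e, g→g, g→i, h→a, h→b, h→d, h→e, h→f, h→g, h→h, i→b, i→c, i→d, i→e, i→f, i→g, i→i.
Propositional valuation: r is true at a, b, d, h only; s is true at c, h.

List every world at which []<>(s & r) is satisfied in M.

Let φ = []<>(s & r). Evaluate φ at each world:
  a (successors {b, c, d, i}): φ is false.
  b (successors {a, b, d, e, f, h, i}): φ is false.
  c (successors {c, d, f, g, h}): φ is false.
  d (successors {f, h, i}): φ is false.
  e (successors {a, b, c, d, e, i}): φ is false.
  f (successors {a, c, e, f, g}): φ is false.
  g (successors {b, d, e, g, i}): φ is false.
  h (successors {a, b, d, e, f, g, h}): φ is false.
  i (successors {b, c, d, e, f, g, i}): φ is false.
For instance, at h:
  At h: []<>(s & r) requires <>(s & r) at every successor {a, b, d, e, f, g, h}.
    <>(s & r) fails at a, so []<>(s & r) is false at h.
      At a: <>(s & r) requires s & r at some successor in {b, c, d, i}.
        At b: s & r is false.
        At c: s & r is false.
        At d: s & r is false.
        At i: s & r is false.
      So <>(s & r) is false at a.
Satisfying worlds: none.

none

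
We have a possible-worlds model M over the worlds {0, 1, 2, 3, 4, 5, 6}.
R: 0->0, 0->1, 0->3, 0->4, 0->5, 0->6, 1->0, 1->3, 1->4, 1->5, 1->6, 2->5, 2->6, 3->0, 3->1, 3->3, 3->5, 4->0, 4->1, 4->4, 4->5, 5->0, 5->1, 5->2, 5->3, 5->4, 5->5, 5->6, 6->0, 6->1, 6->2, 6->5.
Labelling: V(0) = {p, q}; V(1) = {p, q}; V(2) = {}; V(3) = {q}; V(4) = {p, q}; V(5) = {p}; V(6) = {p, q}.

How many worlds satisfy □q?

0

Recall that □ψ holds at a world iff ψ holds at every accessible world, and ◇ψ holds iff ψ holds at some accessible world.
Let φ = □q. Evaluate φ at each world:
  0 (successors {0, 1, 3, 4, 5, 6}): φ is false.
  1 (successors {0, 3, 4, 5, 6}): φ is false.
  2 (successors {5, 6}): φ is false.
  3 (successors {0, 1, 3, 5}): φ is false.
  4 (successors {0, 1, 4, 5}): φ is false.
  5 (successors {0, 1, 2, 3, 4, 5, 6}): φ is false.
  6 (successors {0, 1, 2, 5}): φ is false.
For instance, at 0:
  At 0: □q requires q at every successor {0, 1, 3, 4, 5, 6}.
    q fails at 5, so □q is false at 0.
Satisfying worlds: none.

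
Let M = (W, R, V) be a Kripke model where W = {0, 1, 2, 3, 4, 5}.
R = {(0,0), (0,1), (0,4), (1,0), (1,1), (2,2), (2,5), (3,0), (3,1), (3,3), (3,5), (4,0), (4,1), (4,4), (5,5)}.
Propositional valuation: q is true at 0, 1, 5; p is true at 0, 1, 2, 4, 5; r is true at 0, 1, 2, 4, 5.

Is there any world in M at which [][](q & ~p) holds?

No

Recall that []ψ holds at a world iff ψ holds at every accessible world, and <>ψ holds iff ψ holds at some accessible world.
Let φ = [][](q & ~p). Evaluate φ at each world:
  0 (successors {0, 1, 4}): φ is false.
  1 (successors {0, 1}): φ is false.
  2 (successors {2, 5}): φ is false.
  3 (successors {0, 1, 3, 5}): φ is false.
  4 (successors {0, 1, 4}): φ is false.
  5 (successors {5}): φ is false.
For instance, at 0:
  At 0: [][](q & ~p) requires [](q & ~p) at every successor {0, 1, 4}.
    [](q & ~p) fails at 0, so [][](q & ~p) is false at 0.
      At 0: [](q & ~p) requires q & ~p at every successor {0, 1, 4}.
        q & ~p fails at 0, so [](q & ~p) is false at 0.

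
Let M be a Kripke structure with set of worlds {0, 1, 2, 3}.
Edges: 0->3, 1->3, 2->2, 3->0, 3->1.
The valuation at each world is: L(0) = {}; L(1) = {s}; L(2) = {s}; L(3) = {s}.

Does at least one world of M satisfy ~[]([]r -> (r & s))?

Let φ = ~[]([]r -> (r & s)). Evaluate φ at each world:
  0 (successors {3}): φ is false.
  1 (successors {3}): φ is false.
  2 (successors {2}): φ is false.
  3 (successors {0, 1}): φ is false.
For instance, at 0:
  At 0: []([]r -> (r & s)) is true, so ~[]([]r -> (r & s)) is false.
    At 0: []([]r -> (r & s)) requires []r -> (r & s) at every successor {3}.
      At 3: []r -> (r & s) is true.
    So []([]r -> (r & s)) is true at 0.

No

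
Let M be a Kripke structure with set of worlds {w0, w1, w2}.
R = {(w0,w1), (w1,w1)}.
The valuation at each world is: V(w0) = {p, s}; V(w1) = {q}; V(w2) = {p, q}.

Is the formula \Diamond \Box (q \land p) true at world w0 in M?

No

At w0: \Diamond \Box (q \land p) requires \Box (q \land p) at some successor in {w1}.
  At w1: \Box (q \land p) is false.
So \Diamond \Box (q \land p) is false at w0.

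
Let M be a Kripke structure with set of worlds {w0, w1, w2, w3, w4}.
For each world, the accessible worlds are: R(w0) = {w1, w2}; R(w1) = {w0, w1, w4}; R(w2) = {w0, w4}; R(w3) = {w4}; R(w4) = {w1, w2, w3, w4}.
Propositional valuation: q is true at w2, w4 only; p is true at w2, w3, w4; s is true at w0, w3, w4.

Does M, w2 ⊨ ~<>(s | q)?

At w2: <>(s | q) is true, so ~<>(s | q) is false.
  At w2: <>(s | q) requires s | q at some successor in {w0, w4}.
    s | q holds at w0, so <>(s | q) is true at w2.

No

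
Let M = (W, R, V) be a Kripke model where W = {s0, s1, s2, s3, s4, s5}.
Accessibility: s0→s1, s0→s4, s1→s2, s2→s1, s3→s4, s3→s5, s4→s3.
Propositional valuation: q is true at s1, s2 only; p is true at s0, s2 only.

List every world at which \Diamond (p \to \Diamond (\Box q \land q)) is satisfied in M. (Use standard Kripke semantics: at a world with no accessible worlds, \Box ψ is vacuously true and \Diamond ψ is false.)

Let φ = \Diamond (p \to \Diamond (\Box q \land q)). Evaluate φ at each world:
  s0 (successors {s1, s4}): φ is true.
  s1 (successors {s2}): φ is true.
  s2 (successors {s1}): φ is true.
  s3 (successors {s4, s5}): φ is true.
  s4 (successors {s3}): φ is true.
  s5 (successors ∅): φ is false.
For instance, at s4:
  At s4: \Diamond (p \to \Diamond (\Box q \land q)) requires p \to \Diamond (\Box q \land q) at some successor in {s3}.
    p \to \Diamond (\Box q \land q) holds at s3, so \Diamond (p \to \Diamond (\Box q \land q)) is true at s4.
      At s3: p is false, \Diamond (\Box q \land q) is false, so p \to \Diamond (\Box q \land q) is true.
Satisfying worlds: {s0, s1, s2, s3, s4}

s0, s1, s2, s3, s4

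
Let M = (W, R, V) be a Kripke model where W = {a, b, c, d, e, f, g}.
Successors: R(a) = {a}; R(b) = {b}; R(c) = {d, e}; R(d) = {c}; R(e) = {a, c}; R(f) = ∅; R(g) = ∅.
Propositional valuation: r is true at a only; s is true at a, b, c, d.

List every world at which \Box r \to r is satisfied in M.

Let φ = \Box r \to r. Evaluate φ at each world:
  a (successors {a}): φ is true.
  b (successors {b}): φ is true.
  c (successors {d, e}): φ is true.
  d (successors {c}): φ is true.
  e (successors {a, c}): φ is true.
  f (successors ∅): φ is false.
  g (successors ∅): φ is false.
For instance, at a:
  At a: \Box r is true, r is true, so \Box r \to r is true.
    At a: \Box r requires r at every successor {a}.
      At a: r is true.
    So \Box r is true at a.
Satisfying worlds: {a, b, c, d, e}

a, b, c, d, e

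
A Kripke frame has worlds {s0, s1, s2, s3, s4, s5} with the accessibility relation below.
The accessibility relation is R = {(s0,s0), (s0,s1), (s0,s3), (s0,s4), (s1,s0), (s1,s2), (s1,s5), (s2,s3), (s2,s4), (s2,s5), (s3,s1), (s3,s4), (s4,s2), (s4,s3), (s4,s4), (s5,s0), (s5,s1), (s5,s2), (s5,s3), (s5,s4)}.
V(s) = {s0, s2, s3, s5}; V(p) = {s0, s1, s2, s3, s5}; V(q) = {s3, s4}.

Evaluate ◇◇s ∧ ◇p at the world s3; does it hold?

Yes

At s3: ◇◇s is true, ◇p is true, so ◇◇s ∧ ◇p is true.
  At s3: ◇◇s requires ◇s at some successor in {s1, s4}.
    ◇s holds at s1, so ◇◇s is true at s3.
      At s1: ◇s requires s at some successor in {s0, s2, s5}.
        s holds at s0, so ◇s is true at s1.
  At s3: ◇p requires p at some successor in {s1, s4}.
    p holds at s1, so ◇p is true at s3.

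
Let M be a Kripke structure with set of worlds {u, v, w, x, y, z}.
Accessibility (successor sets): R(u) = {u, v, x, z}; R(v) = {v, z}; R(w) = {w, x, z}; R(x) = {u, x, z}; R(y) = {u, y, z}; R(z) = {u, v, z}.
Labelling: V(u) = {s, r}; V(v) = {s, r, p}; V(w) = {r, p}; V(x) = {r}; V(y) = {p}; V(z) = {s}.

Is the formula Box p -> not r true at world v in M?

At v: Box p is false, not r is false, so Box p -> not r is true.
  At v: Box p requires p at every successor {v, z}.
    p fails at z, so Box p is false at v.

Yes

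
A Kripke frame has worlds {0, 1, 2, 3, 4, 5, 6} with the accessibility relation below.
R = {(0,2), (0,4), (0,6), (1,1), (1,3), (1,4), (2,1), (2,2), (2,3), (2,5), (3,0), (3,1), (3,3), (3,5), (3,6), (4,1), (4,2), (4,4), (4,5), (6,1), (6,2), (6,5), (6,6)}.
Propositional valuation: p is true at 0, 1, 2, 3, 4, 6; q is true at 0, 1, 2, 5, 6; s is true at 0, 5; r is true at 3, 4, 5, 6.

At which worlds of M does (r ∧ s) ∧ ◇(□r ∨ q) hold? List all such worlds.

Let φ = (r ∧ s) ∧ ◇(□r ∨ q). Evaluate φ at each world:
  0 (successors {2, 4, 6}): φ is false.
  1 (successors {1, 3, 4}): φ is false.
  2 (successors {1, 2, 3, 5}): φ is false.
  3 (successors {0, 1, 3, 5, 6}): φ is false.
  4 (successors {1, 2, 4, 5}): φ is false.
  5 (successors ∅): φ is false.
  6 (successors {1, 2, 5, 6}): φ is false.
For instance, at 2:
  At 2: r ∧ s is false, ◇(□r ∨ q) is true, so (r ∧ s) ∧ ◇(□r ∨ q) is false.
    At 2: ◇(□r ∨ q) requires □r ∨ q at some successor in {1, 2, 3, 5}.
      □r ∨ q holds at 1, so ◇(□r ∨ q) is true at 2.
Satisfying worlds: none.

none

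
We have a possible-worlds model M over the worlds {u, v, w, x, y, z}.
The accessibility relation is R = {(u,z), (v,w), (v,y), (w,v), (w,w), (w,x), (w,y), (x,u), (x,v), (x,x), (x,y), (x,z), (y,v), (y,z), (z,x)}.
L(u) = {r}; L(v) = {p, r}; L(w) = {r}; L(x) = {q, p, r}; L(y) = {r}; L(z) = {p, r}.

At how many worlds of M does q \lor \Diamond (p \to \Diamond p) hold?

Let φ = q \lor \Diamond (p \to \Diamond p). Evaluate φ at each world:
  u (successors {z}): φ is true.
  v (successors {w, y}): φ is true.
  w (successors {v, w, x, y}): φ is true.
  x (successors {u, v, x, y, z}): φ is true.
  y (successors {v, z}): φ is true.
  z (successors {x}): φ is true.
For instance, at y:
  At y: q is false, \Diamond (p \to \Diamond p) is true, so q \lor \Diamond (p \to \Diamond p) is true.
    At y: \Diamond (p \to \Diamond p) requires p \to \Diamond p at some successor in {v, z}.
      p \to \Diamond p holds at z, so \Diamond (p \to \Diamond p) is true at y.
Satisfying worlds: {u, v, w, x, y, z}

6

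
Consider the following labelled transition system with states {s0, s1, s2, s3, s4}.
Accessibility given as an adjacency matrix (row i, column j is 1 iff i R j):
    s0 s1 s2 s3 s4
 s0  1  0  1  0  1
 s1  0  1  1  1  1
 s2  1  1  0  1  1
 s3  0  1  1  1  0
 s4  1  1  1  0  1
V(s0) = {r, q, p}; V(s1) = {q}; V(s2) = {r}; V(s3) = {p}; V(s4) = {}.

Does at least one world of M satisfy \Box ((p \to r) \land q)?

No

Let φ = \Box ((p \to r) \land q). Evaluate φ at each world:
  s0 (successors {s0, s2, s4}): φ is false.
  s1 (successors {s1, s2, s3, s4}): φ is false.
  s2 (successors {s0, s1, s3, s4}): φ is false.
  s3 (successors {s1, s2, s3}): φ is false.
  s4 (successors {s0, s1, s2, s4}): φ is false.
For instance, at s3:
  At s3: \Box ((p \to r) \land q) requires (p \to r) \land q at every successor {s1, s2, s3}.
    (p \to r) \land q fails at s2, so \Box ((p \to r) \land q) is false at s3.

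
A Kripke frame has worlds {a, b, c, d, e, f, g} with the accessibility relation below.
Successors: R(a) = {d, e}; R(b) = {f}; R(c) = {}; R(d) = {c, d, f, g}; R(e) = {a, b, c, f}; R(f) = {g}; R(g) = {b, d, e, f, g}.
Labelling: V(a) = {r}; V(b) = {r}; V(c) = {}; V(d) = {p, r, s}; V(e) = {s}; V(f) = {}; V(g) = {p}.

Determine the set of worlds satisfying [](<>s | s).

a, c, f

Recall that []ψ holds at a world iff ψ holds at every accessible world, and <>ψ holds iff ψ holds at some accessible world.
Let φ = [](<>s | s). Evaluate φ at each world:
  a (successors {d, e}): φ is true.
  b (successors {f}): φ is false.
  c (successors ∅): φ is true.
  d (successors {c, d, f, g}): φ is false.
  e (successors {a, b, c, f}): φ is false.
  f (successors {g}): φ is true.
  g (successors {b, d, e, f, g}): φ is false.
For instance, at d:
  At d: [](<>s | s) requires <>s | s at every successor {c, d, f, g}.
    <>s | s fails at c, so [](<>s | s) is false at d.
      At c: <>s is false, s is false, so <>s | s is false.
Satisfying worlds: {a, c, f}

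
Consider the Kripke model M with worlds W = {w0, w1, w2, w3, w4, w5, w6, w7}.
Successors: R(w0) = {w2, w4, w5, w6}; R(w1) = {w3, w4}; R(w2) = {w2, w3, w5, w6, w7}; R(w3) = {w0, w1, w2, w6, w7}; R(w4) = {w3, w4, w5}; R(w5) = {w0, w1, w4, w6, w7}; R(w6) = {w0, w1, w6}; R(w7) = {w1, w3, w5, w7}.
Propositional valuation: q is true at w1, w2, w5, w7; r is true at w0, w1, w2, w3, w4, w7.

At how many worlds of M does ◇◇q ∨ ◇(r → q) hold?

Let φ = ◇◇q ∨ ◇(r → q). Evaluate φ at each world:
  w0 (successors {w2, w4, w5, w6}): φ is true.
  w1 (successors {w3, w4}): φ is true.
  w2 (successors {w2, w3, w5, w6, w7}): φ is true.
  w3 (successors {w0, w1, w2, w6, w7}): φ is true.
  w4 (successors {w3, w4, w5}): φ is true.
  w5 (successors {w0, w1, w4, w6, w7}): φ is true.
  w6 (successors {w0, w1, w6}): φ is true.
  w7 (successors {w1, w3, w5, w7}): φ is true.
For instance, at w4:
  At w4: ◇◇q is true, ◇(r → q) is true, so ◇◇q ∨ ◇(r → q) is true.
    At w4: ◇◇q requires ◇q at some successor in {w3, w4, w5}.
      ◇q holds at w3, so ◇◇q is true at w4.
    At w4: ◇(r → q) requires r → q at some successor in {w3, w4, w5}.
      r → q holds at w5, so ◇(r → q) is true at w4.
Satisfying worlds: {w0, w1, w2, w3, w4, w5, w6, w7}

8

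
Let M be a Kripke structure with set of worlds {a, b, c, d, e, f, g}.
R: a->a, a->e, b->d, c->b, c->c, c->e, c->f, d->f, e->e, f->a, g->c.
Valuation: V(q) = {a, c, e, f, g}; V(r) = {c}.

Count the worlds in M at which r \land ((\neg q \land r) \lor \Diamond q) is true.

Recall that \Diamond ψ holds at a world iff ψ holds at some accessible world.
Let φ = r \land ((\neg q \land r) \lor \Diamond q). Evaluate φ at each world:
  a (successors {a, e}): φ is false.
  b (successors {d}): φ is false.
  c (successors {b, c, e, f}): φ is true.
  d (successors {f}): φ is false.
  e (successors {e}): φ is false.
  f (successors {a}): φ is false.
  g (successors {c}): φ is false.
For instance, at d:
  At d: r is false, (\neg q \land r) \lor \Diamond q is true, so r \land ((\neg q \land r) \lor \Diamond q) is false.
    At d: \neg q \land r is false, \Diamond q is true, so (\neg q \land r) \lor \Diamond q is true.
      At d: \Diamond q requires q at some successor in {f}.
        q holds at f, so \Diamond q is true at d.
Satisfying worlds: {c}

1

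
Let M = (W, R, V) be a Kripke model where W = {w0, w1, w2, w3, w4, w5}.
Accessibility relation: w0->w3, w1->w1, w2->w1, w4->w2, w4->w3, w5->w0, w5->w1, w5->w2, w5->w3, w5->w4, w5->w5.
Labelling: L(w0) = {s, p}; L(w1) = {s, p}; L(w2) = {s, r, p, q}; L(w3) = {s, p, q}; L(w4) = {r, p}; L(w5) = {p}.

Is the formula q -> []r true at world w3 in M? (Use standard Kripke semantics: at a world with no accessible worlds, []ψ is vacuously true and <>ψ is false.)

At w3: q is true, []r is true, so q -> []r is true.
  At w3: no accessible worlds, so []r holds vacuously.

Yes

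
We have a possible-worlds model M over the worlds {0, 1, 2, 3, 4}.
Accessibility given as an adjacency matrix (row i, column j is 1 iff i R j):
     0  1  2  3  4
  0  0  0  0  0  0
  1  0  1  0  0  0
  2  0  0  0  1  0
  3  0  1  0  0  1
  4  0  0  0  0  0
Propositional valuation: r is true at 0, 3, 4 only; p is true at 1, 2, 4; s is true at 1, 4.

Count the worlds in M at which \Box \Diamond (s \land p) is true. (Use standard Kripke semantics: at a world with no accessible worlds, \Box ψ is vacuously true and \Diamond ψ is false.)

4

Let φ = \Box \Diamond (s \land p). Evaluate φ at each world:
  0 (successors ∅): φ is true.
  1 (successors {1}): φ is true.
  2 (successors {3}): φ is true.
  3 (successors {1, 4}): φ is false.
  4 (successors ∅): φ is true.
For instance, at 2:
  At 2: \Box \Diamond (s \land p) requires \Diamond (s \land p) at every successor {3}.
      At 3: \Diamond (s \land p) requires s \land p at some successor in {1, 4}.
        s \land p holds at 1, so \Diamond (s \land p) is true at 3.
  So \Box \Diamond (s \land p) is true at 2.
Satisfying worlds: {0, 1, 2, 4}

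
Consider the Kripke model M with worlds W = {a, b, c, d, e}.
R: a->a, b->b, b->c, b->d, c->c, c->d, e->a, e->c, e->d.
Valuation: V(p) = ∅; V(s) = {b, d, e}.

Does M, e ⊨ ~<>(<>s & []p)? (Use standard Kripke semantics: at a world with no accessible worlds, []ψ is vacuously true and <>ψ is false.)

Yes

At e: <>(<>s & []p) is false, so ~<>(<>s & []p) is true.
  At e: <>(<>s & []p) requires <>s & []p at some successor in {a, c, d}.
    At a: <>s & []p is false.
    At c: <>s & []p is false.
    At d: <>s & []p is false.
  So <>(<>s & []p) is false at e.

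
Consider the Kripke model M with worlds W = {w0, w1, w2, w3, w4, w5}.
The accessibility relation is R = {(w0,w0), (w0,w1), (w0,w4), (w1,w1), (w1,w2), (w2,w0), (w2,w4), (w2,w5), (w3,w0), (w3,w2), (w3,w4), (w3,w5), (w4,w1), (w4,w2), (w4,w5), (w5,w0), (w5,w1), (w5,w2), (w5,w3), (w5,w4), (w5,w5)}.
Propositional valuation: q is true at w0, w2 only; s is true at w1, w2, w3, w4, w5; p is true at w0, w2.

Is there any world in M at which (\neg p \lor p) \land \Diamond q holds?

Yes

Let φ = (\neg p \lor p) \land \Diamond q. Evaluate φ at each world:
  w0 (successors {w0, w1, w4}): φ is true.
  w1 (successors {w1, w2}): φ is true.
  w2 (successors {w0, w4, w5}): φ is true.
  w3 (successors {w0, w2, w4, w5}): φ is true.
  w4 (successors {w1, w2, w5}): φ is true.
  w5 (successors {w0, w1, w2, w3, w4, w5}): φ is true.
Detail at w0 (witness):
  At w0: \neg p \lor p is true, \Diamond q is true, so (\neg p \lor p) \land \Diamond q is true.
    At w0: \Diamond q requires q at some successor in {w0, w1, w4}.
      q holds at w0, so \Diamond q is true at w0.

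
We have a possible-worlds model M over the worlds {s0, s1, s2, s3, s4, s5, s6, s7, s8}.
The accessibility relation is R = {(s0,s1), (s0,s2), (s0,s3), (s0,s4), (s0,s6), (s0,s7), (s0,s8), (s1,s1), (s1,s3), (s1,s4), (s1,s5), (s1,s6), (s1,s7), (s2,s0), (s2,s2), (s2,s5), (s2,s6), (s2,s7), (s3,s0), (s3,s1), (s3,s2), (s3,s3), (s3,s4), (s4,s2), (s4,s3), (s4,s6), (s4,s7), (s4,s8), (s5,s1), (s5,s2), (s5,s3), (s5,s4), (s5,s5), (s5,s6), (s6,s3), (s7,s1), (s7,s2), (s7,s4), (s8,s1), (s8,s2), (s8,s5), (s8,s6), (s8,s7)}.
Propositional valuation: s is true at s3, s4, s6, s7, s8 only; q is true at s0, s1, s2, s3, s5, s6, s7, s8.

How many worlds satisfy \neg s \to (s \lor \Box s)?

Let φ = \neg s \to (s \lor \Box s). Evaluate φ at each world:
  s0 (successors {s1, s2, s3, s4, s6, s7, s8}): φ is false.
  s1 (successors {s1, s3, s4, s5, s6, s7}): φ is false.
  s2 (successors {s0, s2, s5, s6, s7}): φ is false.
  s3 (successors {s0, s1, s2, s3, s4}): φ is true.
  s4 (successors {s2, s3, s6, s7, s8}): φ is true.
  s5 (successors {s1, s2, s3, s4, s5, s6}): φ is false.
  s6 (successors {s3}): φ is true.
  s7 (successors {s1, s2, s4}): φ is true.
  s8 (successors {s1, s2, s5, s6, s7}): φ is true.
For instance, at s7:
  At s7: \neg s is false, s \lor \Box s is true, so \neg s \to (s \lor \Box s) is true.
    At s7: s is true, \Box s is false, so s \lor \Box s is true.
      At s7: \Box s requires s at every successor {s1, s2, s4}.
        s fails at s1, so \Box s is false at s7.
Satisfying worlds: {s3, s4, s6, s7, s8}

5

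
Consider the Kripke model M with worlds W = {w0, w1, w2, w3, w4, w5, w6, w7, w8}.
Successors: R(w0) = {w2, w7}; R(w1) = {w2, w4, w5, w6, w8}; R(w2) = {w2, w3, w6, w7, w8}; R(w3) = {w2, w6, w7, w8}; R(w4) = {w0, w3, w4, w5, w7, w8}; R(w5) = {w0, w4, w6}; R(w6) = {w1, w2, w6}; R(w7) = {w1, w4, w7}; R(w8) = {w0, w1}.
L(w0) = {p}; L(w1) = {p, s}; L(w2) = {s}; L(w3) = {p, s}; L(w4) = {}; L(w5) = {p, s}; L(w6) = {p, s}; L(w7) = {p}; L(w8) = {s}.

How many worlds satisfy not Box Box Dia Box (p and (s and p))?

9

Recall that Box ψ holds at a world iff ψ holds at every accessible world, and Dia ψ holds iff ψ holds at some accessible world.
Let φ = not Box Box Dia Box (p and (s and p)). Evaluate φ at each world:
  w0 (successors {w2, w7}): φ is true.
  w1 (successors {w2, w4, w5, w6, w8}): φ is true.
  w2 (successors {w2, w3, w6, w7, w8}): φ is true.
  w3 (successors {w2, w6, w7, w8}): φ is true.
  w4 (successors {w0, w3, w4, w5, w7, w8}): φ is true.
  w5 (successors {w0, w4, w6}): φ is true.
  w6 (successors {w1, w2, w6}): φ is true.
  w7 (successors {w1, w4, w7}): φ is true.
  w8 (successors {w0, w1}): φ is true.
For instance, at w0:
  At w0: Box Box Dia Box (p and (s and p)) is false, so not Box Box Dia Box (p and (s and p)) is true.
    At w0: Box Box Dia Box (p and (s and p)) requires Box Dia Box (p and (s and p)) at every successor {w2, w7}.
      Box Dia Box (p and (s and p)) fails at w2, so Box Box Dia Box (p and (s and p)) is false at w0.
Satisfying worlds: {w0, w1, w2, w3, w4, w5, w6, w7, w8}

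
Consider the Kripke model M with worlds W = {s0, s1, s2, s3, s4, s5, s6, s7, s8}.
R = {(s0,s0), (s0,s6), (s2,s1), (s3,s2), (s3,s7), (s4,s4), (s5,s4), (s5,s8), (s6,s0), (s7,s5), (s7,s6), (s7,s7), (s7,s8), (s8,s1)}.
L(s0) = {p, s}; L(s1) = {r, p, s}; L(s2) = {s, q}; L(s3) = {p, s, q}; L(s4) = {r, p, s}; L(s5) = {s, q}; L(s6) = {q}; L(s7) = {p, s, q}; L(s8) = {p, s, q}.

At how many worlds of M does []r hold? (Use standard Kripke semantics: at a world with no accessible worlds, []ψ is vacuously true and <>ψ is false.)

4

Let φ = []r. Evaluate φ at each world:
  s0 (successors {s0, s6}): φ is false.
  s1 (successors ∅): φ is true.
  s2 (successors {s1}): φ is true.
  s3 (successors {s2, s7}): φ is false.
  s4 (successors {s4}): φ is true.
  s5 (successors {s4, s8}): φ is false.
  s6 (successors {s0}): φ is false.
  s7 (successors {s5, s6, s7, s8}): φ is false.
  s8 (successors {s1}): φ is true.
For instance, at s5:
  At s5: []r requires r at every successor {s4, s8}.
    r fails at s8, so []r is false at s5.
Satisfying worlds: {s1, s2, s4, s8}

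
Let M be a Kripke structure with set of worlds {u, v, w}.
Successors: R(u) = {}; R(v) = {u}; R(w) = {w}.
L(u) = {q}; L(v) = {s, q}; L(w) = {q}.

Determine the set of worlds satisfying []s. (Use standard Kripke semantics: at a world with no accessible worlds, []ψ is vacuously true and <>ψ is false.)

Let φ = []s. Evaluate φ at each world:
  u (successors ∅): φ is true.
  v (successors {u}): φ is false.
  w (successors {w}): φ is false.
For instance, at w:
  At w: []s requires s at every successor {w}.
    s fails at w, so []s is false at w.
Satisfying worlds: {u}

u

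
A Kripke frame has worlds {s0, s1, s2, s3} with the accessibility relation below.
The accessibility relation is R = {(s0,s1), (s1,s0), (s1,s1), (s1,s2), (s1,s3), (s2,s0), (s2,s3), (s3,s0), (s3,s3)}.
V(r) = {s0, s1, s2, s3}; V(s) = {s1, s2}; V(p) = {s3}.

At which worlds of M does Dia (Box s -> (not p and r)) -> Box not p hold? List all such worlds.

Recall that Box ψ holds at a world iff ψ holds at every accessible world, and Dia ψ holds iff ψ holds at some accessible world.
Let φ = Dia (Box s -> (not p and r)) -> Box not p. Evaluate φ at each world:
  s0 (successors {s1}): φ is true.
  s1 (successors {s0, s1, s2, s3}): φ is false.
  s2 (successors {s0, s3}): φ is false.
  s3 (successors {s0, s3}): φ is false.
For instance, at s0:
  At s0: Dia (Box s -> (not p and r)) is true, Box not p is true, so Dia (Box s -> (not p and r)) -> Box not p is true.
    At s0: Dia (Box s -> (not p and r)) requires Box s -> (not p and r) at some successor in {s1}.
      Box s -> (not p and r) holds at s1, so Dia (Box s -> (not p and r)) is true at s0.
    At s0: Box not p requires not p at every successor {s1}.
      At s1: not p is true.
    So Box not p is true at s0.
Satisfying worlds: {s0}

s0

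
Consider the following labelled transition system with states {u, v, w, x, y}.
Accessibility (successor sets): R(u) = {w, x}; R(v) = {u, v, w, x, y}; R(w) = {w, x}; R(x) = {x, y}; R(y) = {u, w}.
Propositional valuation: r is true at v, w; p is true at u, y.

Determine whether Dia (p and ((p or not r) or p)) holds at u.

At u: Dia (p and ((p or not r) or p)) requires p and ((p or not r) or p) at some successor in {w, x}.
  At w: p and ((p or not r) or p) is false.
  At x: p and ((p or not r) or p) is false.
So Dia (p and ((p or not r) or p)) is false at u.

No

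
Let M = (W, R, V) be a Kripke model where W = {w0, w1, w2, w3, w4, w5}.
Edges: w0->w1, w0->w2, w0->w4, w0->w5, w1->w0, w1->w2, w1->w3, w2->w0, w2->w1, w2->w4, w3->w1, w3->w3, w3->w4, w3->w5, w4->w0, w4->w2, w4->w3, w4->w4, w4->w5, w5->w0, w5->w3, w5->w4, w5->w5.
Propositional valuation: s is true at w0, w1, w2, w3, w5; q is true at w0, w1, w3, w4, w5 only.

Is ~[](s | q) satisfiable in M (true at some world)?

Let φ = ~[](s | q). Evaluate φ at each world:
  w0 (successors {w1, w2, w4, w5}): φ is false.
  w1 (successors {w0, w2, w3}): φ is false.
  w2 (successors {w0, w1, w4}): φ is false.
  w3 (successors {w1, w3, w4, w5}): φ is false.
  w4 (successors {w0, w2, w3, w4, w5}): φ is false.
  w5 (successors {w0, w3, w4, w5}): φ is false.
For instance, at w0:
  At w0: [](s | q) is true, so ~[](s | q) is false.
    At w0: [](s | q) requires s | q at every successor {w1, w2, w4, w5}.
      At w1: s | q is true.
      At w2: s | q is true.
      At w4: s | q is true.
      At w5: s | q is true.
    So [](s | q) is true at w0.

No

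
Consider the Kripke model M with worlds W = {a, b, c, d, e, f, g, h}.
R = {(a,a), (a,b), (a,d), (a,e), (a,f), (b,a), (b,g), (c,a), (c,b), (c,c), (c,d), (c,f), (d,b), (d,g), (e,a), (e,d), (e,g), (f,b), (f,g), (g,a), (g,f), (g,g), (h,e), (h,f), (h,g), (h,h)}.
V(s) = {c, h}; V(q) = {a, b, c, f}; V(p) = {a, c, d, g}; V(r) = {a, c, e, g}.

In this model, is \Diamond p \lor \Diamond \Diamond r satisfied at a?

At a: \Diamond p is true, \Diamond \Diamond r is true, so \Diamond p \lor \Diamond \Diamond r is true.
  At a: \Diamond p requires p at some successor in {a, b, d, e, f}.
    p holds at a, so \Diamond p is true at a.
  At a: \Diamond \Diamond r requires \Diamond r at some successor in {a, b, d, e, f}.
    \Diamond r holds at a, so \Diamond \Diamond r is true at a.
      At a: \Diamond r requires r at some successor in {a, b, d, e, f}.
        r holds at a, so \Diamond r is true at a.

Yes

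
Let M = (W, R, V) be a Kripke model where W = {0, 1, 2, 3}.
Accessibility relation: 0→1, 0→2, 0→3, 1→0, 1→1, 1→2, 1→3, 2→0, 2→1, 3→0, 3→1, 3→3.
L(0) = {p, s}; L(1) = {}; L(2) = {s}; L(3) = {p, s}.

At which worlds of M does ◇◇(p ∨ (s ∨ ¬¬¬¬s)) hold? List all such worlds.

Recall that ◇ψ holds at a world iff ψ holds at some accessible world.
Let φ = ◇◇(p ∨ (s ∨ ¬¬¬¬s)). Evaluate φ at each world:
  0 (successors {1, 2, 3}): φ is true.
  1 (successors {0, 1, 2, 3}): φ is true.
  2 (successors {0, 1}): φ is true.
  3 (successors {0, 1, 3}): φ is true.
For instance, at 3:
  At 3: ◇◇(p ∨ (s ∨ ¬¬¬¬s)) requires ◇(p ∨ (s ∨ ¬¬¬¬s)) at some successor in {0, 1, 3}.
    ◇(p ∨ (s ∨ ¬¬¬¬s)) holds at 0, so ◇◇(p ∨ (s ∨ ¬¬¬¬s)) is true at 3.
      At 0: ◇(p ∨ (s ∨ ¬¬¬¬s)) requires p ∨ (s ∨ ¬¬¬¬s) at some successor in {1, 2, 3}.
        p ∨ (s ∨ ¬¬¬¬s) holds at 2, so ◇(p ∨ (s ∨ ¬¬¬¬s)) is true at 0.
Satisfying worlds: {0, 1, 2, 3}

0, 1, 2, 3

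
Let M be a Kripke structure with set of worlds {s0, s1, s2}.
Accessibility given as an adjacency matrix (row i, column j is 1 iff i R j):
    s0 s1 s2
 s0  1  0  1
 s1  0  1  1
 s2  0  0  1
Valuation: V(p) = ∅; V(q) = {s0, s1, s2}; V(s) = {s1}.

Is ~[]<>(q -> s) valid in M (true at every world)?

Yes

Let φ = ~[]<>(q -> s). Evaluate φ at each world:
  s0 (successors {s0, s2}): φ is true.
  s1 (successors {s1, s2}): φ is true.
  s2 (successors {s2}): φ is true.
For instance, at s1:
  At s1: []<>(q -> s) is false, so ~[]<>(q -> s) is true.
    At s1: []<>(q -> s) requires <>(q -> s) at every successor {s1, s2}.
      <>(q -> s) fails at s2, so []<>(q -> s) is false at s1.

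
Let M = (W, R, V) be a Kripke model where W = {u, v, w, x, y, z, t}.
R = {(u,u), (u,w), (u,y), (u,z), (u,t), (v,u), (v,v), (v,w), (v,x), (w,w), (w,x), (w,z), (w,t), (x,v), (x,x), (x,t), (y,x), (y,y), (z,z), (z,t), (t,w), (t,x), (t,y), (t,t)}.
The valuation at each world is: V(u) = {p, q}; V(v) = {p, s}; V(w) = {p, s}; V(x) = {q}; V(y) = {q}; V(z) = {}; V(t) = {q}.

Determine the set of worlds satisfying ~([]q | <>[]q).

v, w, x, z

Let φ = ~([]q | <>[]q). Evaluate φ at each world:
  u (successors {u, w, y, z, t}): φ is false.
  v (successors {u, v, w, x}): φ is true.
  w (successors {w, x, z, t}): φ is true.
  x (successors {v, x, t}): φ is true.
  y (successors {x, y}): φ is false.
  z (successors {z, t}): φ is true.
  t (successors {w, x, y, t}): φ is false.
For instance, at y:
  At y: []q | <>[]q is true, so ~([]q | <>[]q) is false.
    At y: []q is true, <>[]q is true, so []q | <>[]q is true.
      At y: []q requires q at every successor {x, y}.
        At x: q is true.
        At y: q is true.
      So []q is true at y.
      At y: <>[]q requires []q at some successor in {x, y}.
        []q holds at y, so <>[]q is true at y.
Satisfying worlds: {v, w, x, z}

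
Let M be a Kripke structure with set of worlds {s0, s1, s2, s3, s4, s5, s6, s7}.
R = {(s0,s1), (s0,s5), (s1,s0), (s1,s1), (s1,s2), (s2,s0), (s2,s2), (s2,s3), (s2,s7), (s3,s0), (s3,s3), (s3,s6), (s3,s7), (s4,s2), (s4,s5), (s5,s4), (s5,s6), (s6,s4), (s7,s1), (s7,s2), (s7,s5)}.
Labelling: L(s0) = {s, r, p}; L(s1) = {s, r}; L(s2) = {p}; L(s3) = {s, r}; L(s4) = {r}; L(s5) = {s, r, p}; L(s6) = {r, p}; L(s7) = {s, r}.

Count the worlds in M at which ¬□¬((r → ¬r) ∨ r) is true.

8

Let φ = ¬□¬((r → ¬r) ∨ r). Evaluate φ at each world:
  s0 (successors {s1, s5}): φ is true.
  s1 (successors {s0, s1, s2}): φ is true.
  s2 (successors {s0, s2, s3, s7}): φ is true.
  s3 (successors {s0, s3, s6, s7}): φ is true.
  s4 (successors {s2, s5}): φ is true.
  s5 (successors {s4, s6}): φ is true.
  s6 (successors {s4}): φ is true.
  s7 (successors {s1, s2, s5}): φ is true.
For instance, at s5:
  At s5: □¬((r → ¬r) ∨ r) is false, so ¬□¬((r → ¬r) ∨ r) is true.
    At s5: □¬((r → ¬r) ∨ r) requires ¬((r → ¬r) ∨ r) at every successor {s4, s6}.
      ¬((r → ¬r) ∨ r) fails at s4, so □¬((r → ¬r) ∨ r) is false at s5.
Satisfying worlds: {s0, s1, s2, s3, s4, s5, s6, s7}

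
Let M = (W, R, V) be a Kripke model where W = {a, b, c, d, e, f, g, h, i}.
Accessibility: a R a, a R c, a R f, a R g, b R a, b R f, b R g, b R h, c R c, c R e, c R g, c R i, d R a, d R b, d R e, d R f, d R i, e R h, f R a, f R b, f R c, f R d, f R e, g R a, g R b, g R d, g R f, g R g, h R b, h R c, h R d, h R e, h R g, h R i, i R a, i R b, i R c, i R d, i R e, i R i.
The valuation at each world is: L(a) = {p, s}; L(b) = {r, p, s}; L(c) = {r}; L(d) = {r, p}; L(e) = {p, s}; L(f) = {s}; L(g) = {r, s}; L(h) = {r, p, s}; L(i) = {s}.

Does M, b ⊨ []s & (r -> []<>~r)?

Yes

At b: []s is true, r -> []<>~r is true, so []s & (r -> []<>~r) is true.
  At b: []s requires s at every successor {a, f, g, h}.
    At a: s is true.
    At f: s is true.
    At g: s is true.
    At h: s is true.
  So []s is true at b.
  At b: r is true, []<>~r is true, so r -> []<>~r is true.
    At b: []<>~r requires <>~r at every successor {a, f, g, h}.
      At a: <>~r is true.
      At f: <>~r is true.
      At g: <>~r is true.
      At h: <>~r is true.
    So []<>~r is true at b.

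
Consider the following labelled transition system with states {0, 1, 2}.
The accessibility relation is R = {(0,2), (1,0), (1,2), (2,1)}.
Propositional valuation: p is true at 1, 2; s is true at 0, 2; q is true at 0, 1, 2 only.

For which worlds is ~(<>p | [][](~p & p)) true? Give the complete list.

Let φ = ~(<>p | [][](~p & p)). Evaluate φ at each world:
  0 (successors {2}): φ is false.
  1 (successors {0, 2}): φ is false.
  2 (successors {1}): φ is false.
For instance, at 1:
  At 1: <>p | [][](~p & p) is true, so ~(<>p | [][](~p & p)) is false.
    At 1: <>p is true, [][](~p & p) is false, so <>p | [][](~p & p) is true.
      At 1: <>p requires p at some successor in {0, 2}.
        p holds at 2, so <>p is true at 1.
      At 1: [][](~p & p) requires [](~p & p) at every successor {0, 2}.
        [](~p & p) fails at 0, so [][](~p & p) is false at 1.
Satisfying worlds: none.

none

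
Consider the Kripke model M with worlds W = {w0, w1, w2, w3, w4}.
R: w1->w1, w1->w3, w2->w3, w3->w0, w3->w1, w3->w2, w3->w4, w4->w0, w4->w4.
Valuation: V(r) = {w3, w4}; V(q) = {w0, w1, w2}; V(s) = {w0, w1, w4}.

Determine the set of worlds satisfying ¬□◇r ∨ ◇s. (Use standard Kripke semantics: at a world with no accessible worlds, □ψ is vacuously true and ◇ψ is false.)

Let φ = ¬□◇r ∨ ◇s. Evaluate φ at each world:
  w0 (successors ∅): φ is false.
  w1 (successors {w1, w3}): φ is true.
  w2 (successors {w3}): φ is false.
  w3 (successors {w0, w1, w2, w4}): φ is true.
  w4 (successors {w0, w4}): φ is true.
For instance, at w1:
  At w1: ¬□◇r is false, ◇s is true, so ¬□◇r ∨ ◇s is true.
    At w1: □◇r is true, so ¬□◇r is false.
      At w1: □◇r requires ◇r at every successor {w1, w3}.
        At w1: ◇r is true.
        At w3: ◇r is true.
      So □◇r is true at w1.
    At w1: ◇s requires s at some successor in {w1, w3}.
      s holds at w1, so ◇s is true at w1.
Satisfying worlds: {w1, w3, w4}

w1, w3, w4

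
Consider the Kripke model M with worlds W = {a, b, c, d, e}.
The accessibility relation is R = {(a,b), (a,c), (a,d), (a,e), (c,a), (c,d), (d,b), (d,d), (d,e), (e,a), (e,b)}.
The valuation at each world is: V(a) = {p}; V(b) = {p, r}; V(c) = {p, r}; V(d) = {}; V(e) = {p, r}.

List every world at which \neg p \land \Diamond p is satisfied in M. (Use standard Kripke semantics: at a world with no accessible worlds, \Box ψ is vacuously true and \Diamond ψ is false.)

d

Let φ = \neg p \land \Diamond p. Evaluate φ at each world:
  a (successors {b, c, d, e}): φ is false.
  b (successors ∅): φ is false.
  c (successors {a, d}): φ is false.
  d (successors {b, d, e}): φ is true.
  e (successors {a, b}): φ is false.
For instance, at c:
  At c: \neg p is false, \Diamond p is true, so \neg p \land \Diamond p is false.
    At c: \Diamond p requires p at some successor in {a, d}.
      p holds at a, so \Diamond p is true at c.
Satisfying worlds: {d}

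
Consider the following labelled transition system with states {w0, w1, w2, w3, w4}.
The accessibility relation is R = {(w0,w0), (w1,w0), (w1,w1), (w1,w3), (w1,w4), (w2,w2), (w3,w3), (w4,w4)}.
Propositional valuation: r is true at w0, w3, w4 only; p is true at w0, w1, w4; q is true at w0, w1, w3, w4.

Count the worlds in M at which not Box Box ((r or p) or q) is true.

1

Recall that Box ψ holds at a world iff ψ holds at every accessible world, and Dia ψ holds iff ψ holds at some accessible world.
Let φ = not Box Box ((r or p) or q). Evaluate φ at each world:
  w0 (successors {w0}): φ is false.
  w1 (successors {w0, w1, w3, w4}): φ is false.
  w2 (successors {w2}): φ is true.
  w3 (successors {w3}): φ is false.
  w4 (successors {w4}): φ is false.
For instance, at w4:
  At w4: Box Box ((r or p) or q) is true, so not Box Box ((r or p) or q) is false.
    At w4: Box Box ((r or p) or q) requires Box ((r or p) or q) at every successor {w4}.
      At w4: Box ((r or p) or q) is true.
    So Box Box ((r or p) or q) is true at w4.
Satisfying worlds: {w2}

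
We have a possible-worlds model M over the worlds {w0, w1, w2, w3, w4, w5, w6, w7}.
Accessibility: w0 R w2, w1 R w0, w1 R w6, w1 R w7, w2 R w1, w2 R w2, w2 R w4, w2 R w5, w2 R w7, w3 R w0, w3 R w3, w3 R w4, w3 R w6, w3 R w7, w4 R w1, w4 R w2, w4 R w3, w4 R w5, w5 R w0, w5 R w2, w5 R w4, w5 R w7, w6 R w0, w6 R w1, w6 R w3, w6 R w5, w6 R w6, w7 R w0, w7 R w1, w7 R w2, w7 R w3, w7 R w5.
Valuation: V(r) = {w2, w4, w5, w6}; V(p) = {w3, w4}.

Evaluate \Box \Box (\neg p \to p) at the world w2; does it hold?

At w2: \Box \Box (\neg p \to p) requires \Box (\neg p \to p) at every successor {w1, w2, w4, w5, w7}.
  \Box (\neg p \to p) fails at w1, so \Box \Box (\neg p \to p) is false at w2.
    At w1: \Box (\neg p \to p) requires \neg p \to p at every successor {w0, w6, w7}.
      \neg p \to p fails at w0, so \Box (\neg p \to p) is false at w1.

No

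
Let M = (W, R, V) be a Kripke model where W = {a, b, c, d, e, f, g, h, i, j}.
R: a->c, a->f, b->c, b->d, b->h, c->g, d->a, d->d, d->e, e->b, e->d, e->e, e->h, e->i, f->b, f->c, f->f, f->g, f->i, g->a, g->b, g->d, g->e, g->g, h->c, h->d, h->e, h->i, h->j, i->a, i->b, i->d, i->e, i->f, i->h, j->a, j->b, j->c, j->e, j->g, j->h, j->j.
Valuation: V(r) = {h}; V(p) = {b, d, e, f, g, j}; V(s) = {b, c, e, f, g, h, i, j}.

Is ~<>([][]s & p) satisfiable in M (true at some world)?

Recall that []ψ holds at a world iff ψ holds at every accessible world, and <>ψ holds iff ψ holds at some accessible world.
Let φ = ~<>([][]s & p). Evaluate φ at each world:
  a (successors {c, f}): φ is true.
  b (successors {c, d, h}): φ is true.
  c (successors {g}): φ is true.
  d (successors {a, d, e}): φ is true.
  e (successors {b, d, e, h, i}): φ is true.
  f (successors {b, c, f, g, i}): φ is true.
  g (successors {a, b, d, e, g}): φ is true.
  h (successors {c, d, e, i, j}): φ is true.
  i (successors {a, b, d, e, f, h}): φ is true.
  j (successors {a, b, c, e, g, h, j}): φ is true.
Detail at a (witness):
  At a: <>([][]s & p) is false, so ~<>([][]s & p) is true.
    At a: <>([][]s & p) requires [][]s & p at some successor in {c, f}.
      At c: [][]s & p is false.
      At f: [][]s & p is false.
    So <>([][]s & p) is false at a.

Yes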